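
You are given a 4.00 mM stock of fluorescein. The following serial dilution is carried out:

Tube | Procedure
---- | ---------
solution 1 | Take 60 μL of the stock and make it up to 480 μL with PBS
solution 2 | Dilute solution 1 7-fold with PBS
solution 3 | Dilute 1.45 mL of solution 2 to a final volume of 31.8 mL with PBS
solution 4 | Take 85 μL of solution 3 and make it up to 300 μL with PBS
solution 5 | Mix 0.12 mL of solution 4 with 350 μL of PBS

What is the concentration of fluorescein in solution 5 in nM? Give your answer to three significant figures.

Step 1: 60 μL brought to 480 μL → factor 480/60 = 8
Step 2: 7-fold → factor 7
Step 3: 1.45 mL brought to 31.8 mL → factor 31.8/1.45 = 21.931
Step 4: 85 μL brought to 300 μL → factor 300/85 = 3.5294
Step 5: 0.12 mL + 350 μL = 0.47 mL total → factor 0.47/0.12 = 3.9167
Overall dilution factor = 8 × 7 × 21.931 × 3.5294 × 3.9167 = 16977
Final = 4.00 mM / 16977 = 0.0002356 mM = 236 nM

236 nM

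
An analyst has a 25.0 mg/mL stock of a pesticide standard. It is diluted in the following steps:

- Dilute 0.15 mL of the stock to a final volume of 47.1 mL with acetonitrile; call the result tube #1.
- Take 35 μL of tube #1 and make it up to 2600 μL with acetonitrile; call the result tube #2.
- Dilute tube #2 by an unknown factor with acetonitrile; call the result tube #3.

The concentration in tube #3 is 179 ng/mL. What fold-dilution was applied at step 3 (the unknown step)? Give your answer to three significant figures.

Step 1: 0.15 mL brought to 47.1 mL → factor 47.1/0.15 = 314
Step 2: 35 μL brought to 2600 μL → factor 2600/35 = 74.286
Step 3: unknown factor x
Product of known-step factors = 23326
Overall factor = 25.0 mg/mL / (179 ng/mL) = 1.3966 × 10^5
x = 1.3966 × 10^5 / 23326 = 5.99

5.99-fold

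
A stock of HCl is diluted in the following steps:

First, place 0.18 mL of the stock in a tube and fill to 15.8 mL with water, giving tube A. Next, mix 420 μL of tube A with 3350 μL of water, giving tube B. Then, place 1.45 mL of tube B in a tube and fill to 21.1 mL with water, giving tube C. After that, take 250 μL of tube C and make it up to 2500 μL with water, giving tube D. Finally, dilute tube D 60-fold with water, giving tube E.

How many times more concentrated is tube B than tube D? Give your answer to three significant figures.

Step 1: 0.18 mL brought to 15.8 mL → factor 15.8/0.18 = 87.778
Step 2: 420 μL + 3350 μL = 3770 μL total → factor 3770/420 = 8.9762
Step 3: 1.45 mL brought to 21.1 mL → factor 21.1/1.45 = 14.552
Step 4: 250 μL brought to 2500 μL → factor 2500/250 = 10
Dilution factor to tube B = 787.91; to tube D = 1.1465 × 10^5
[tube B]/[tube D] = (factor to tube D)/(factor to tube B) = 1.1465 × 10^5/787.91 = 146

146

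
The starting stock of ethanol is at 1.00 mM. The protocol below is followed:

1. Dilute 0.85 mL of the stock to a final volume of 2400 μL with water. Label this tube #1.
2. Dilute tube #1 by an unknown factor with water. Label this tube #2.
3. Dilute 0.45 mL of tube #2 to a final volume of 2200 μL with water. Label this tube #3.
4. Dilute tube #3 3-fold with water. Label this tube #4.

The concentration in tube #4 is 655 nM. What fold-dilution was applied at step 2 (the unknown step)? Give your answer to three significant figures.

Step 1: 0.85 mL brought to 2400 μL → factor 2.4/0.85 = 2.8235
Step 2: unknown factor x
Step 3: 0.45 mL brought to 2200 μL → factor 2.2/0.45 = 4.8889
Step 4: 3-fold → factor 3
Product of known-step factors = 41.412
Overall factor = 1.00 mM / (655 nM) = 1526.7
x = 1526.7 / 41.412 = 36.9

36.9-fold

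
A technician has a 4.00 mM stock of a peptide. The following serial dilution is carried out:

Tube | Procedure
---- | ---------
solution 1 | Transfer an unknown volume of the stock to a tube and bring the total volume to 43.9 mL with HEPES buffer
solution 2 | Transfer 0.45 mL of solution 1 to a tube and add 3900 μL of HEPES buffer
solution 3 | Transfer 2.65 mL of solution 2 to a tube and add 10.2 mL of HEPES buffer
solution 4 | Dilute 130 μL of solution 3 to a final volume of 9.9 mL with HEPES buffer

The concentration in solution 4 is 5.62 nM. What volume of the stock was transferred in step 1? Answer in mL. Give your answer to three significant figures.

Step 1: v brought to 43.9 mL → factor = 43.9 mL/v
Step 2: 0.45 mL + 3900 μL = 4.35 mL total → factor 4.35/0.45 = 9.6667
Step 3: 2.65 mL + 10.2 mL = 12.85 mL total → factor 12.85/2.65 = 4.8491
Step 4: 130 μL brought to 9.9 mL → factor 9900/130 = 76.154
Product of known-step factors = 3569.7
Overall factor = 4.00 mM / (5.62 nM) = 7.1174 × 10^5
Step-1 factor = 7.1174 × 10^5 / 3569.7 = 199.39
v = 43.9 mL / 199.39 = 0.220 mL

0.220 mL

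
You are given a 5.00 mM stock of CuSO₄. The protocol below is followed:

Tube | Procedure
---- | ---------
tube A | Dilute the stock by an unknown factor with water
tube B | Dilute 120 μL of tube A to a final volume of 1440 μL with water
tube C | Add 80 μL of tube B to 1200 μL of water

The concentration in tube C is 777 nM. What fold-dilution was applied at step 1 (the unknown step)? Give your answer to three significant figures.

Step 1: unknown factor x
Step 2: 120 μL brought to 1440 μL → factor 1440/120 = 12
Step 3: 80 μL + 1200 μL = 1280 μL total → factor 1280/80 = 16
Product of known-step factors = 192
Overall factor = 5.00 mM / (777 nM) = 6435
x = 6435 / 192 = 33.5

33.5-fold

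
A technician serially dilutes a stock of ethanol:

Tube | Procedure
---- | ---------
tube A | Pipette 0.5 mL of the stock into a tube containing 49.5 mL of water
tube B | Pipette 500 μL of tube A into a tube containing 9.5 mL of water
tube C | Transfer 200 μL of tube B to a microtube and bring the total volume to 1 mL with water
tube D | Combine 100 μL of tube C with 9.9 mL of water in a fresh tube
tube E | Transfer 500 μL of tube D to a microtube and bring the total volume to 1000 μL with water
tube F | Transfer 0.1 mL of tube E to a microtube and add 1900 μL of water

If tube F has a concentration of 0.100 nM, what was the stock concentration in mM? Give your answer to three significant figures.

Step 1: 0.5 mL + 49.5 mL = 50 mL total → factor 50/0.5 = 100
Step 2: 500 μL + 9.5 mL = 10000 μL total → factor 10000/500 = 20
Step 3: 200 μL brought to 1 mL → factor 1000/200 = 5
Step 4: 100 μL + 9.9 mL = 10000 μL total → factor 10000/100 = 100
Step 5: 500 μL brought to 1000 μL → factor 1000/500 = 2
Step 6: 0.1 mL + 1900 μL = 2 mL total → factor 2/0.1 = 20
Overall dilution factor = 100 × 20 × 5 × 100 × 2 × 20 = 4 × 10^7
Stock = 0.100 nM × 4 × 10^7 = 4.000 × 10^6 nM = 4.00 mM

4.00 mM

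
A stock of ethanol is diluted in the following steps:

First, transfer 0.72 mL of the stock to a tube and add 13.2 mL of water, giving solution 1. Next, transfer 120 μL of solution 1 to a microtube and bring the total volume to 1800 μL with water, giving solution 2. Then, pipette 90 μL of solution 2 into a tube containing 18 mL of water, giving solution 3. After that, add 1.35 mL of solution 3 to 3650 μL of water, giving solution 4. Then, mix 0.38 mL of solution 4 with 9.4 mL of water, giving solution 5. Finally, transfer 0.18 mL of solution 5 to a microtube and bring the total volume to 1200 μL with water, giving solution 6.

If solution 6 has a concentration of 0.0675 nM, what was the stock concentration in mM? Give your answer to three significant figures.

Step 1: 0.72 mL + 13.2 mL = 13.92 mL total → factor 13.92/0.72 = 19.333
Step 2: 120 μL brought to 1800 μL → factor 1800/120 = 15
Step 3: 90 μL + 18 mL = 18090 μL total → factor 18090/90 = 201
Step 4: 1.35 mL + 3650 μL = 5 mL total → factor 5/1.35 = 3.7037
Step 5: 0.38 mL + 9.4 mL = 9.78 mL total → factor 9.78/0.38 = 25.737
Step 6: 0.18 mL brought to 1200 μL → factor 1.2/0.18 = 6.6667
Overall dilution factor = 19.333 × 15 × 201 × 3.7037 × 25.737 × 6.6667 = 3.7042 × 10^7
Stock = 0.0675 nM × 3.7042 × 10^7 = 2.500 × 10^6 nM = 2.50 mM

2.50 mM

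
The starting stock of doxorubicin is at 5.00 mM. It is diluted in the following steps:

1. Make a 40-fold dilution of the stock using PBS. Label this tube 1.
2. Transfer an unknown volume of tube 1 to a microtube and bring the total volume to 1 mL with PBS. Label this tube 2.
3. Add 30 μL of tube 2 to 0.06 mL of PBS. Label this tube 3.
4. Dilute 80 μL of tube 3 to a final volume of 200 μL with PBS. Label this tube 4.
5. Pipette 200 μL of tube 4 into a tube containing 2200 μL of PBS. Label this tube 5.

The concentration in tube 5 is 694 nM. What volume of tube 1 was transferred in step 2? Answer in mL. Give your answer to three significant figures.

0.500 mL

Step 1: 40-fold → factor 40
Step 2: v brought to 1 mL → factor = 1 mL/v
Step 3: 30 μL + 0.06 mL = 90 μL total → factor 90/30 = 3
Step 4: 80 μL brought to 200 μL → factor 200/80 = 2.5
Step 5: 200 μL + 2200 μL = 2400 μL total → factor 2400/200 = 12
Product of known-step factors = 3600
Overall factor = 5.00 mM / (694 nM) = 7204.6
Step-2 factor = 7204.6 / 3600 = 2.0013
v = 1 mL / 2.0013 = 0.500 mL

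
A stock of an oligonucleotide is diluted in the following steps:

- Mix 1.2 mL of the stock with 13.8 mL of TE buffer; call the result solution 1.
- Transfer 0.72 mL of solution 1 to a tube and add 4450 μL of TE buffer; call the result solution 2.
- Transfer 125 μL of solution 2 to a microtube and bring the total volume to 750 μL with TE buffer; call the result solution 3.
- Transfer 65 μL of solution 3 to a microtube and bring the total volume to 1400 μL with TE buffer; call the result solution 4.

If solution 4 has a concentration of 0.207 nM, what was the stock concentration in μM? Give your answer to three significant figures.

2.40 μM

Step 1: 1.2 mL + 13.8 mL = 15 mL total → factor 15/1.2 = 12.5
Step 2: 0.72 mL + 4450 μL = 5.17 mL total → factor 5.17/0.72 = 7.1806
Step 3: 125 μL brought to 750 μL → factor 750/125 = 6
Step 4: 65 μL brought to 1400 μL → factor 1400/65 = 21.538
Overall dilution factor = 12.5 × 7.1806 × 6 × 21.538 = 11599
Stock = 0.207 nM × 11599 = 2401 nM = 2.40 μM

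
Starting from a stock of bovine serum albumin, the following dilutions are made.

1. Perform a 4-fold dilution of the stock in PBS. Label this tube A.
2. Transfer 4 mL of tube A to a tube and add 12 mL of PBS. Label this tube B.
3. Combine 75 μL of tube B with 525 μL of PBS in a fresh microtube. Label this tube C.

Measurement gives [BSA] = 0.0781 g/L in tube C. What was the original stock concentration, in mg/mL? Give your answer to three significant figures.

Step 1: 4-fold → factor 4
Step 2: 4 mL + 12 mL = 16 mL total → factor 16/4 = 4
Step 3: 75 μL + 525 μL = 600 μL total → factor 600/75 = 8
Overall dilution factor = 4 × 4 × 8 = 128
Stock = 0.0781 g/L × 128 = 9.997 g/L = 10.0 mg/mL

10.0 mg/mL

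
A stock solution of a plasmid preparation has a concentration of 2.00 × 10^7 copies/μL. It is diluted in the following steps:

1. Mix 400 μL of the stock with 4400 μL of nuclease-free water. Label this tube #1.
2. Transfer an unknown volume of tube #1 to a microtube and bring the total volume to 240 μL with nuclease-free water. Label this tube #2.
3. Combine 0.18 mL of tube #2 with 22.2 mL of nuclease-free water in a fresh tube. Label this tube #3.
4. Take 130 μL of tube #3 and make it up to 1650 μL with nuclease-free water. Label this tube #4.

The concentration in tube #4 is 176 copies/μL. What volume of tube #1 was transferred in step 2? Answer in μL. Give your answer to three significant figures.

40.0 μL

Step 1: 400 μL + 4400 μL = 4800 μL total → factor 4800/400 = 12
Step 2: v brought to 240 μL → factor = 240 μL/v
Step 3: 0.18 mL + 22.2 mL = 22.38 mL total → factor 22.38/0.18 = 124.33
Step 4: 130 μL brought to 1650 μL → factor 1650/130 = 12.692
Product of known-step factors = 18937
Overall factor = 2.00 × 10^7 copies/μL / (176 copies/μL) = 1.1364 × 10^5
Step-2 factor = 1.1364 × 10^5 / 18937 = 6.0008
v = 240 μL / 6.0008 = 40.0 μL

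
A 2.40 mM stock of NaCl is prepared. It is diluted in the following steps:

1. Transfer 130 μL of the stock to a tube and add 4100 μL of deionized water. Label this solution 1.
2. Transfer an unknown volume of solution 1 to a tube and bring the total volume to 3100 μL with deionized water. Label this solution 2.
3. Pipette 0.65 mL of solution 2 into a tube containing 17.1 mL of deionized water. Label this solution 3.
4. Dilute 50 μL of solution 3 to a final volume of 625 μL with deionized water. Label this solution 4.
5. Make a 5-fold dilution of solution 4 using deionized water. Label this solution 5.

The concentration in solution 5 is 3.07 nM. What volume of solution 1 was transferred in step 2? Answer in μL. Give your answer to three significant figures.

220 μL

Step 1: 130 μL + 4100 μL = 4230 μL total → factor 4230/130 = 32.538
Step 2: v brought to 3100 μL → factor = 3100 μL/v
Step 3: 0.65 mL + 17.1 mL = 17.75 mL total → factor 17.75/0.65 = 27.308
Step 4: 50 μL brought to 625 μL → factor 625/50 = 12.5
Step 5: 5-fold → factor 5
Product of known-step factors = 55534
Overall factor = 2.40 mM / (3.07 nM) = 7.8176 × 10^5
Step-2 factor = 7.8176 × 10^5 / 55534 = 14.077
v = 3100 μL / 14.077 = 220 μL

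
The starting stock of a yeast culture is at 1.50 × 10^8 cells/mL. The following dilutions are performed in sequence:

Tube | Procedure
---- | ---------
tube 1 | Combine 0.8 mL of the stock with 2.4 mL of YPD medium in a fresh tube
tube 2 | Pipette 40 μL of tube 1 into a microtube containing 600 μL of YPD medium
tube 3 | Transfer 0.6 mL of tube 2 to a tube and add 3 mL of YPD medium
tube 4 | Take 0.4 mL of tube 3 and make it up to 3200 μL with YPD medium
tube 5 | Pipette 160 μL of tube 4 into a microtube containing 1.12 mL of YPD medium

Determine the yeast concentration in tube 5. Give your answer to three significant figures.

Step 1: 0.8 mL + 2.4 mL = 3.2 mL total → factor 3.2/0.8 = 4
Step 2: 40 μL + 600 μL = 640 μL total → factor 640/40 = 16
Step 3: 0.6 mL + 3 mL = 3.6 mL total → factor 3.6/0.6 = 6
Step 4: 0.4 mL brought to 3200 μL → factor 3.2/0.4 = 8
Step 5: 160 μL + 1.12 mL = 1280 μL total → factor 1280/160 = 8
Overall dilution factor = 4 × 16 × 6 × 8 × 8 = 24576
Final = 1.50 × 10^8 cells/mL / 24576 = 6.10 × 10^3 cells/mL

6.10 × 10^3 cells/mL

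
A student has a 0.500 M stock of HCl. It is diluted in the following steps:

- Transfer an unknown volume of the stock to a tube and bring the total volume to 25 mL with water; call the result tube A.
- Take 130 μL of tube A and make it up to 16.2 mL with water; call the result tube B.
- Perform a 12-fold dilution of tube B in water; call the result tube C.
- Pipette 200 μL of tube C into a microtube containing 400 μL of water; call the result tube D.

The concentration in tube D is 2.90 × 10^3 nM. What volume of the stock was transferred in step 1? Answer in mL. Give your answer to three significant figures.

Step 1: v brought to 25 mL → factor = 25 mL/v
Step 2: 130 μL brought to 16.2 mL → factor 16200/130 = 124.62
Step 3: 12-fold → factor 12
Step 4: 200 μL + 400 μL = 600 μL total → factor 600/200 = 3
Product of known-step factors = 4486.2
Overall factor = 0.500 M / (2.90 × 10^3 nM) = 1.7241 × 10^5
Step-1 factor = 1.7241 × 10^5 / 4486.2 = 38.432
v = 25 mL / 38.432 = 0.650 mL

0.650 mL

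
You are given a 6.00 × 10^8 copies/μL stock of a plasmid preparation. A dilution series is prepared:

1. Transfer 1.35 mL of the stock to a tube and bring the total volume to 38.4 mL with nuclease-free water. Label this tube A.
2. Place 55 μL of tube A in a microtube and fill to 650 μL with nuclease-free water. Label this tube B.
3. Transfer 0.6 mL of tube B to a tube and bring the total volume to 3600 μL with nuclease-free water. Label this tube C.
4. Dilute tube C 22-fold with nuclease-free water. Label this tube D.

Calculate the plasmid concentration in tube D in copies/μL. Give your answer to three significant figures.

Step 1: 1.35 mL brought to 38.4 mL → factor 38.4/1.35 = 28.444
Step 2: 55 μL brought to 650 μL → factor 650/55 = 11.818
Step 3: 0.6 mL brought to 3600 μL → factor 3.6/0.6 = 6
Step 4: 22-fold → factor 22
Dilution factor through tube D = 28.444 × 11.818 × 6 × 22 = 44373
[tube D] = 6.00 × 10^8 copies/μL / 44373 = 1.35 × 10^4 copies/μL

1.35 × 10^4 copies/μL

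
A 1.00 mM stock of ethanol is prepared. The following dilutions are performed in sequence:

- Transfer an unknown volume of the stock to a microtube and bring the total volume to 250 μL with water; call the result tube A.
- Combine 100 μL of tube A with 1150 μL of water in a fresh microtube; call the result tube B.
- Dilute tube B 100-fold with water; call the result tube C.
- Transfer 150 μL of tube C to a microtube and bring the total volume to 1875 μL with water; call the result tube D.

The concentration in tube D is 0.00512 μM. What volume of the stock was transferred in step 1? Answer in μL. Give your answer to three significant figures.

20.0 μL

Step 1: v brought to 250 μL → factor = 250 μL/v
Step 2: 100 μL + 1150 μL = 1250 μL total → factor 1250/100 = 12.5
Step 3: 100-fold → factor 100
Step 4: 150 μL brought to 1875 μL → factor 1875/150 = 12.5
Product of known-step factors = 15625
Overall factor = 1.00 mM / (0.00512 μM) = 1.9531 × 10^5
Step-1 factor = 1.9531 × 10^5 / 15625 = 12.5
v = 250 μL / 12.5 = 20.0 μL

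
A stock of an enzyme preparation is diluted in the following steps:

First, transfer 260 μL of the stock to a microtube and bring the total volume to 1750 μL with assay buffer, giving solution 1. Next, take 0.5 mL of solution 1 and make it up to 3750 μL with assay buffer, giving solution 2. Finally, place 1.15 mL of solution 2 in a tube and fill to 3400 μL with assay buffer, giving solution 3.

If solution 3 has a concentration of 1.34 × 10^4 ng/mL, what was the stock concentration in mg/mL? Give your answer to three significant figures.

Step 1: 260 μL brought to 1750 μL → factor 1750/260 = 6.7308
Step 2: 0.5 mL brought to 3750 μL → factor 3.75/0.5 = 7.5
Step 3: 1.15 mL brought to 3400 μL → factor 3.4/1.15 = 2.9565
Overall dilution factor = 6.7308 × 7.5 × 2.9565 = 149.25
Stock = 1.34 × 10^4 ng/mL × 149.25 = 2.000 × 10^6 ng/mL = 2.00 mg/mL

2.00 mg/mL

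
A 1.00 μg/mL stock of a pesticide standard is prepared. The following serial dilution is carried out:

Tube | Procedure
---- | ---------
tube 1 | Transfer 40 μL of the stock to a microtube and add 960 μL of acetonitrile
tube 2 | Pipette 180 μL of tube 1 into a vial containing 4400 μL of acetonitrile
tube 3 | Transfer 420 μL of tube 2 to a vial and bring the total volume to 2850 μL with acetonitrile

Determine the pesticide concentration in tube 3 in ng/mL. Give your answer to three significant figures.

Step 1: 40 μL + 960 μL = 1000 μL total → factor 1000/40 = 25
Step 2: 180 μL + 4400 μL = 4580 μL total → factor 4580/180 = 25.444
Step 3: 420 μL brought to 2850 μL → factor 2850/420 = 6.7857
Overall dilution factor = 25 × 25.444 × 6.7857 = 4316.5
Final = 1.00 μg/mL / 4316.5 = 0.0002317 μg/mL = 0.232 ng/mL

0.232 ng/mL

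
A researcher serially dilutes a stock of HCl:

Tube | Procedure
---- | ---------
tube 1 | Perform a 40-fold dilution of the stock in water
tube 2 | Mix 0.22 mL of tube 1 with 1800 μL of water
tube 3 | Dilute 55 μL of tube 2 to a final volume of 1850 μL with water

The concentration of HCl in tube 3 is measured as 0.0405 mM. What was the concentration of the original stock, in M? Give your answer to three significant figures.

0.500 M

Step 1: 40-fold → factor 40
Step 2: 0.22 mL + 1800 μL = 2.02 mL total → factor 2.02/0.22 = 9.1818
Step 3: 55 μL brought to 1850 μL → factor 1850/55 = 33.636
Overall dilution factor = 40 × 9.1818 × 33.636 = 12354
Stock = 0.0405 mM × 12354 = 500.3 mM = 0.500 M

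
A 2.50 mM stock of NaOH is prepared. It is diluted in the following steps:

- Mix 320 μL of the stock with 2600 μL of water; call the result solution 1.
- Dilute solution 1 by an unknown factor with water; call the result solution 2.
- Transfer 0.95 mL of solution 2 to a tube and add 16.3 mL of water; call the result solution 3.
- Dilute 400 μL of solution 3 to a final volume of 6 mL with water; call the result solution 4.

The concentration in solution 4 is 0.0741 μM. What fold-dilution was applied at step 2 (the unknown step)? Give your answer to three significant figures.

13.6-fold

Step 1: 320 μL + 2600 μL = 2920 μL total → factor 2920/320 = 9.125
Step 2: unknown factor x
Step 3: 0.95 mL + 16.3 mL = 17.25 mL total → factor 17.25/0.95 = 18.158
Step 4: 400 μL brought to 6 mL → factor 6000/400 = 15
Product of known-step factors = 2485.4
Overall factor = 2.50 mM / (0.0741 μM) = 33738
x = 33738 / 2485.4 = 13.6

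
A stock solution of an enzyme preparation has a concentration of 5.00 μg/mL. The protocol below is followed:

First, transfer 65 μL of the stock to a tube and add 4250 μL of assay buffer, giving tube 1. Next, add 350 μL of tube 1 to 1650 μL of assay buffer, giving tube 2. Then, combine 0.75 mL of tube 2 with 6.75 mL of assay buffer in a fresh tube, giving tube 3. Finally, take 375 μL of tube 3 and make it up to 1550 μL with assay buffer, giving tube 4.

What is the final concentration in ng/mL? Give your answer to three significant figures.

Step 1: 65 μL + 4250 μL = 4315 μL total → factor 4315/65 = 66.385
Step 2: 350 μL + 1650 μL = 2000 μL total → factor 2000/350 = 5.7143
Step 3: 0.75 mL + 6.75 mL = 7.5 mL total → factor 7.5/0.75 = 10
Step 4: 375 μL brought to 1550 μL → factor 1550/375 = 4.1333
Overall dilution factor = 66.385 × 5.7143 × 10 × 4.1333 = 15679
Final = 5.00 μg/mL / 15679 = 0.0003189 μg/mL = 0.319 ng/mL

0.319 ng/mL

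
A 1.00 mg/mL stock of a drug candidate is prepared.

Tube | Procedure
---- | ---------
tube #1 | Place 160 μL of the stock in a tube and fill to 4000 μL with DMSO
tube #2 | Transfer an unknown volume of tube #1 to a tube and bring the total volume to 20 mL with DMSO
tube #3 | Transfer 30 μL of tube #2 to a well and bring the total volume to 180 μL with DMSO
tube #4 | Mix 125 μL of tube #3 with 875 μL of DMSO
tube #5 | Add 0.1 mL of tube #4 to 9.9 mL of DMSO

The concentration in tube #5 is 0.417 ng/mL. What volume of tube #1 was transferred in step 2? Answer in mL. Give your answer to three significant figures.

Step 1: 160 μL brought to 4000 μL → factor 4000/160 = 25
Step 2: v brought to 20 mL → factor = 20 mL/v
Step 3: 30 μL brought to 180 μL → factor 180/30 = 6
Step 4: 125 μL + 875 μL = 1000 μL total → factor 1000/125 = 8
Step 5: 0.1 mL + 9.9 mL = 10 mL total → factor 10/0.1 = 100
Product of known-step factors = 1.2 × 10^5
Overall factor = 1.00 mg/mL / (0.417 ng/mL) = 2.3981 × 10^6
Step-2 factor = 2.3981 × 10^6 / 1.2 × 10^5 = 19.984
v = 20 mL / 19.984 = 1.00 mL

1.00 mL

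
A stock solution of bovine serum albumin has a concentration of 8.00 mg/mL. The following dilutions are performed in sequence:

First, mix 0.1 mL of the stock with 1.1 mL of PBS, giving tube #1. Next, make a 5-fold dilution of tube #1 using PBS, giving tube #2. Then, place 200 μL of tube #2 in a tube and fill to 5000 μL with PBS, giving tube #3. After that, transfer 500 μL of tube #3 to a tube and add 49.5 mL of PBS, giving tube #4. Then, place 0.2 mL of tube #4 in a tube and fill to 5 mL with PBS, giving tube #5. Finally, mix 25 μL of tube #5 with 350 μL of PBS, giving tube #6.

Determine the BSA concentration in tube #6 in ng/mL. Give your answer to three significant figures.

0.142 ng/mL

Step 1: 0.1 mL + 1.1 mL = 1.2 mL total → factor 1.2/0.1 = 12
Step 2: 5-fold → factor 5
Step 3: 200 μL brought to 5000 μL → factor 5000/200 = 25
Step 4: 500 μL + 49.5 mL = 50000 μL total → factor 50000/500 = 100
Step 5: 0.2 mL brought to 5 mL → factor 5/0.2 = 25
Step 6: 25 μL + 350 μL = 375 μL total → factor 375/25 = 15
Overall dilution factor = 12 × 5 × 25 × 100 × 25 × 15 = 5.625 × 10^7
Final = 8.00 mg/mL / 5.625 × 10^7 = 1.422 × 10^-7 mg/mL = 0.142 ng/mL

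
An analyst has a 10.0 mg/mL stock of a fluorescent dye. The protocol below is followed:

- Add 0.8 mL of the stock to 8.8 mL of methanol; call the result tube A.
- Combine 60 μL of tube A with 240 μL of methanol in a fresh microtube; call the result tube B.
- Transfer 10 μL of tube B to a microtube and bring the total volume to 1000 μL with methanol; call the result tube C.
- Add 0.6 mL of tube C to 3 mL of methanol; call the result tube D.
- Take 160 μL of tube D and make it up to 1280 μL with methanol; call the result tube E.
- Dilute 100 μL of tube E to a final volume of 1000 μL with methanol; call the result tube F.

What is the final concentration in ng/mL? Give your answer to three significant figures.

3.47 ng/mL

Step 1: 0.8 mL + 8.8 mL = 9.6 mL total → factor 9.6/0.8 = 12
Step 2: 60 μL + 240 μL = 300 μL total → factor 300/60 = 5
Step 3: 10 μL brought to 1000 μL → factor 1000/10 = 100
Step 4: 0.6 mL + 3 mL = 3.6 mL total → factor 3.6/0.6 = 6
Step 5: 160 μL brought to 1280 μL → factor 1280/160 = 8
Step 6: 100 μL brought to 1000 μL → factor 1000/100 = 10
Overall dilution factor = 12 × 5 × 100 × 6 × 8 × 10 = 2.88 × 10^6
Final = 10.0 mg/mL / 2.88 × 10^6 = 3.472 × 10^-6 mg/mL = 3.47 ng/mL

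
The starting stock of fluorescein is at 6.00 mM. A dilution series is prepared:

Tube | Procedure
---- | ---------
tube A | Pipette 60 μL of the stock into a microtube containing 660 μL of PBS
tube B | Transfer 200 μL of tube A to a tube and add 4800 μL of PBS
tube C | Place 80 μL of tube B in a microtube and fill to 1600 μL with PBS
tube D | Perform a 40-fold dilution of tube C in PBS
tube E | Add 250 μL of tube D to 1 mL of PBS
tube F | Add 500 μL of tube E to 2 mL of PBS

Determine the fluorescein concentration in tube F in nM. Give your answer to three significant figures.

Step 1: 60 μL + 660 μL = 720 μL total → factor 720/60 = 12
Step 2: 200 μL + 4800 μL = 5000 μL total → factor 5000/200 = 25
Step 3: 80 μL brought to 1600 μL → factor 1600/80 = 20
Step 4: 40-fold → factor 40
Step 5: 250 μL + 1 mL = 1250 μL total → factor 1250/250 = 5
Step 6: 500 μL + 2 mL = 2500 μL total → factor 2500/500 = 5
Overall dilution factor = 12 × 25 × 20 × 40 × 5 × 5 = 6 × 10^6
Final = 6.00 mM / 6 × 10^6 = 1.000 × 10^-6 mM = 1.00 nM

1.00 nM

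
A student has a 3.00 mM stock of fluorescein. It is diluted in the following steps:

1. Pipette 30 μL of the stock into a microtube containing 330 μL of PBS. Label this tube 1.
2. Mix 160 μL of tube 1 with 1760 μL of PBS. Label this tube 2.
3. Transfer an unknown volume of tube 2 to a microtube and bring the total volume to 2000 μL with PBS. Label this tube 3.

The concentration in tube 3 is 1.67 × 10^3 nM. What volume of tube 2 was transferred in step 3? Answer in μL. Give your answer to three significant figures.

160 μL

Step 1: 30 μL + 330 μL = 360 μL total → factor 360/30 = 12
Step 2: 160 μL + 1760 μL = 1920 μL total → factor 1920/160 = 12
Step 3: v brought to 2000 μL → factor = 2000 μL/v
Product of known-step factors = 144
Overall factor = 3.00 mM / (1.67 × 10^3 nM) = 1796.4
Step-3 factor = 1796.4 / 144 = 12.475
v = 2000 μL / 12.475 = 160 μL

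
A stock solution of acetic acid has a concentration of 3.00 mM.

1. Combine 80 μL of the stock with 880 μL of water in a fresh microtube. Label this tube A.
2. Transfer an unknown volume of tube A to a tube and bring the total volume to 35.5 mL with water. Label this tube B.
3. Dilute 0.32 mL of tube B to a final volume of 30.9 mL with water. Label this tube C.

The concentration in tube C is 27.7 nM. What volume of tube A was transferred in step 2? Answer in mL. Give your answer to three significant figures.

Step 1: 80 μL + 880 μL = 960 μL total → factor 960/80 = 12
Step 2: v brought to 35.5 mL → factor = 35.5 mL/v
Step 3: 0.32 mL brought to 30.9 mL → factor 30.9/0.32 = 96.562
Product of known-step factors = 1158.8
Overall factor = 3.00 mM / (27.7 nM) = 1.083 × 10^5
Step-2 factor = 1.083 × 10^5 / 1158.8 = 93.466
v = 35.5 mL / 93.466 = 0.380 mL

0.380 mL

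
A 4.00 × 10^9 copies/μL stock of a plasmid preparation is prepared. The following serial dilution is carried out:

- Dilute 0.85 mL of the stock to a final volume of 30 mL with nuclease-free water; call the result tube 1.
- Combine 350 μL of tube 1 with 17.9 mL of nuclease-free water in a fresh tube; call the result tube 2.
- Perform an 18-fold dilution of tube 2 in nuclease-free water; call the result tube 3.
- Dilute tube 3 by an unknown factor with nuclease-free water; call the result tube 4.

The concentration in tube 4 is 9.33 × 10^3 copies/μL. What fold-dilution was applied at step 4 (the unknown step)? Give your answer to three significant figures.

12.9-fold

Step 1: 0.85 mL brought to 30 mL → factor 30/0.85 = 35.294
Step 2: 350 μL + 17.9 mL = 18250 μL total → factor 18250/350 = 52.143
Step 3: 18-fold → factor 18
Step 4: unknown factor x
Product of known-step factors = 33126
Overall factor = 4.00 × 10^9 copies/μL / (9.33 × 10^3 copies/μL) = 4.2872 × 10^5
x = 4.2872 × 10^5 / 33126 = 12.9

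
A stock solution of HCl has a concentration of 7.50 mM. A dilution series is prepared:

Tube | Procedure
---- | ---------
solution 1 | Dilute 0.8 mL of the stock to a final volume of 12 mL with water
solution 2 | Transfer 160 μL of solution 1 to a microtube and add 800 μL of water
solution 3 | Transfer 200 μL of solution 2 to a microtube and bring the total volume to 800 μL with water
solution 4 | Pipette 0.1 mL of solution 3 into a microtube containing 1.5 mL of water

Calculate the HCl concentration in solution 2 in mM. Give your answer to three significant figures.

0.0833 mM

Step 1: 0.8 mL brought to 12 mL → factor 12/0.8 = 15
Step 2: 160 μL + 800 μL = 960 μL total → factor 960/160 = 6
Dilution factor through solution 2 = 15 × 6 = 90
[solution 2] = 7.50 mM / 90 = 0.0833 mM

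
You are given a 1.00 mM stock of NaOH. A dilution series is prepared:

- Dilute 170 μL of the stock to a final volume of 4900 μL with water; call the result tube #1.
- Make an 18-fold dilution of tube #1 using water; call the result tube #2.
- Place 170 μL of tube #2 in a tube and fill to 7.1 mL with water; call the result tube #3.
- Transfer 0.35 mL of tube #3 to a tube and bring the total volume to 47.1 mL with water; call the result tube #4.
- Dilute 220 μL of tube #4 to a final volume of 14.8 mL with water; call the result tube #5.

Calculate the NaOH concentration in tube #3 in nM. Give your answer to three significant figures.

Step 1: 170 μL brought to 4900 μL → factor 4900/170 = 28.824
Step 2: 18-fold → factor 18
Step 3: 170 μL brought to 7.1 mL → factor 7100/170 = 41.765
Dilution factor through tube #3 = 28.824 × 18 × 41.765 = 21669
[tube #3] = 1.00 mM / 21669 = 4.615 × 10^-5 mM = 46.1 nM

46.1 nM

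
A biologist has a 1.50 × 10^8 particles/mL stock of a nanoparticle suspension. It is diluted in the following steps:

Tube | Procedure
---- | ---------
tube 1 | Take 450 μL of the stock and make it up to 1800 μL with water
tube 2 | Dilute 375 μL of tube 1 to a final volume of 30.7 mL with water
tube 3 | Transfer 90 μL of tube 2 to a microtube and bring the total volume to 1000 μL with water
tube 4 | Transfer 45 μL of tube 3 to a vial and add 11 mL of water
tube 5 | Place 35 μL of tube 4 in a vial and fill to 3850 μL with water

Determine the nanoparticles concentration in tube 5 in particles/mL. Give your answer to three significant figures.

1.53 particles/mL

Step 1: 450 μL brought to 1800 μL → factor 1800/450 = 4
Step 2: 375 μL brought to 30.7 mL → factor 30700/375 = 81.867
Step 3: 90 μL brought to 1000 μL → factor 1000/90 = 11.111
Step 4: 45 μL + 11 mL = 11045 μL total → factor 11045/45 = 245.44
Step 5: 35 μL brought to 3850 μL → factor 3850/35 = 110
Overall dilution factor = 4 × 81.867 × 11.111 × 245.44 × 110 = 9.8236 × 10^7
Final = 1.50 × 10^8 particles/mL / 9.8236 × 10^7 = 1.53 particles/mL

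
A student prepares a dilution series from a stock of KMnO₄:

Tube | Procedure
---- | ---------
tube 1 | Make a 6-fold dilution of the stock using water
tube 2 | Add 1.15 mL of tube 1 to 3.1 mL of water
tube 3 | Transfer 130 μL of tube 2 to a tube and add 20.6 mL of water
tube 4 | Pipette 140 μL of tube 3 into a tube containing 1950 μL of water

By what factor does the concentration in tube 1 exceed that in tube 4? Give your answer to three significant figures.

8.80 × 10^3

Step 1: 6-fold → factor 6
Step 2: 1.15 mL + 3.1 mL = 4.25 mL total → factor 4.25/1.15 = 3.6957
Step 3: 130 μL + 20.6 mL = 20730 μL total → factor 20730/130 = 159.46
Step 4: 140 μL + 1950 μL = 2090 μL total → factor 2090/140 = 14.929
Dilution factor to tube 1 = 6; to tube 4 = 52786
[tube 1]/[tube 4] = (factor to tube 4)/(factor to tube 1) = 52786/6 = 8.80 × 10^3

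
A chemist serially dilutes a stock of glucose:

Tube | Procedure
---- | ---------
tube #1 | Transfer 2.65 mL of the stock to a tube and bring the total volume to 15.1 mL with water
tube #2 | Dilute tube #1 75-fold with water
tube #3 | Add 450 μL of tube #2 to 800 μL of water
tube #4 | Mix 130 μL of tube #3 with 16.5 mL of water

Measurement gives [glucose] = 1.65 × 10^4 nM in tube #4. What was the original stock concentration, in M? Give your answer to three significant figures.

2.51 M

Step 1: 2.65 mL brought to 15.1 mL → factor 15.1/2.65 = 5.6981
Step 2: 75-fold → factor 75
Step 3: 450 μL + 800 μL = 1250 μL total → factor 1250/450 = 2.7778
Step 4: 130 μL + 16.5 mL = 16630 μL total → factor 16630/130 = 127.92
Overall dilution factor = 5.6981 × 75 × 2.7778 × 127.92 = 1.5186 × 10^5
Stock = 1.65 × 10^4 nM × 1.5186 × 10^5 = 2.506 × 10^9 nM = 2.51 M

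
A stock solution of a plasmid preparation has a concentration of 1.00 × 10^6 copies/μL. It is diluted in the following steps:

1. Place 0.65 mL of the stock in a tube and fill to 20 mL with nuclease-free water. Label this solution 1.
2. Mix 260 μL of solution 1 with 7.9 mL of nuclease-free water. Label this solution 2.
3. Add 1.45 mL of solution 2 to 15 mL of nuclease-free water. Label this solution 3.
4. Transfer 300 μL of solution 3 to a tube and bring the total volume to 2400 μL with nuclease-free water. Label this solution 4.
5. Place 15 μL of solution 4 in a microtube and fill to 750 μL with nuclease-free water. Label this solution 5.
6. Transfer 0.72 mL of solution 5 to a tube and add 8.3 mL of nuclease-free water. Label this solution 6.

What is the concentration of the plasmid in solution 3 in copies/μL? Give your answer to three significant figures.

Step 1: 0.65 mL brought to 20 mL → factor 20/0.65 = 30.769
Step 2: 260 μL + 7.9 mL = 8160 μL total → factor 8160/260 = 31.385
Step 3: 1.45 mL + 15 mL = 16.45 mL total → factor 16.45/1.45 = 11.345
Dilution factor through solution 3 = 30.769 × 31.385 × 11.345 = 10955
[solution 3] = 1.00 × 10^6 copies/μL / 10955 = 91.3 copies/μL

91.3 copies/μL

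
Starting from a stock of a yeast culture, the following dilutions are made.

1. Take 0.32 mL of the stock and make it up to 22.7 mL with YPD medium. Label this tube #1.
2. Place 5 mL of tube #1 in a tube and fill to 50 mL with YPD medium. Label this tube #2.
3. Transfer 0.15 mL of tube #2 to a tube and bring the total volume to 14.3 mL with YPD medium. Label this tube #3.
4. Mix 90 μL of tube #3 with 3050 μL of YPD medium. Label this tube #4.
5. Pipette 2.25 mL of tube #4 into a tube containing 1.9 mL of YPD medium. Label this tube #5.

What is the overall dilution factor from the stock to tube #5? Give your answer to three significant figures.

Step 1: 0.32 mL brought to 22.7 mL → factor 22.7/0.32 = 70.938
Step 2: 5 mL brought to 50 mL → factor 50/5 = 10
Step 3: 0.15 mL brought to 14.3 mL → factor 14.3/0.15 = 95.333
Step 4: 90 μL + 3050 μL = 3140 μL total → factor 3140/90 = 34.889
Step 5: 2.25 mL + 1.9 mL = 4.15 mL total → factor 4.15/2.25 = 1.8444
Overall dilution factor = 70.938 × 10 × 95.333 × 34.889 × 1.8444 = 4.3518 × 10^6

4.35 × 10^6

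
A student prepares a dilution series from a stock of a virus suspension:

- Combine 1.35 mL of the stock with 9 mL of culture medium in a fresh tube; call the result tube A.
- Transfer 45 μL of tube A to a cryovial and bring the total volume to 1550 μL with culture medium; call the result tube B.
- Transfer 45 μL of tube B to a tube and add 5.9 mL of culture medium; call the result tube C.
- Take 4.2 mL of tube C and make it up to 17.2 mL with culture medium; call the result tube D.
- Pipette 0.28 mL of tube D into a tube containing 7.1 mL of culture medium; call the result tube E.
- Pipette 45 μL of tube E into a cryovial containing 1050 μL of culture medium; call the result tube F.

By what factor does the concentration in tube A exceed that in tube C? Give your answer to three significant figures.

4.55 × 10^3

Step 1: 1.35 mL + 9 mL = 10.35 mL total → factor 10.35/1.35 = 7.6667
Step 2: 45 μL brought to 1550 μL → factor 1550/45 = 34.444
Step 3: 45 μL + 5.9 mL = 5945 μL total → factor 5945/45 = 132.11
Dilution factor to tube A = 7.6667; to tube C = 34887
[tube A]/[tube C] = (factor to tube C)/(factor to tube A) = 34887/7.6667 = 4.55 × 10^3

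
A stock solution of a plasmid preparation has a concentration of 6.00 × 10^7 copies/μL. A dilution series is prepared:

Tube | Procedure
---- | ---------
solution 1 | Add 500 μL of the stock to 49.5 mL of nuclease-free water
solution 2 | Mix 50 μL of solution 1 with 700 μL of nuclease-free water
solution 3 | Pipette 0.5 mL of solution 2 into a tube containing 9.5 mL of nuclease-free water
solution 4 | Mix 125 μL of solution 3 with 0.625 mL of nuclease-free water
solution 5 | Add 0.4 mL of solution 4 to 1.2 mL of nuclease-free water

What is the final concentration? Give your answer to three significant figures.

83.3 copies/μL

Step 1: 500 μL + 49.5 mL = 50000 μL total → factor 50000/500 = 100
Step 2: 50 μL + 700 μL = 750 μL total → factor 750/50 = 15
Step 3: 0.5 mL + 9.5 mL = 10 mL total → factor 10/0.5 = 20
Step 4: 125 μL + 0.625 mL = 750 μL total → factor 750/125 = 6
Step 5: 0.4 mL + 1.2 mL = 1.6 mL total → factor 1.6/0.4 = 4
Overall dilution factor = 100 × 15 × 20 × 6 × 4 = 7.2 × 10^5
Final = 6.00 × 10^7 copies/μL / 7.2 × 10^5 = 83.3 copies/μL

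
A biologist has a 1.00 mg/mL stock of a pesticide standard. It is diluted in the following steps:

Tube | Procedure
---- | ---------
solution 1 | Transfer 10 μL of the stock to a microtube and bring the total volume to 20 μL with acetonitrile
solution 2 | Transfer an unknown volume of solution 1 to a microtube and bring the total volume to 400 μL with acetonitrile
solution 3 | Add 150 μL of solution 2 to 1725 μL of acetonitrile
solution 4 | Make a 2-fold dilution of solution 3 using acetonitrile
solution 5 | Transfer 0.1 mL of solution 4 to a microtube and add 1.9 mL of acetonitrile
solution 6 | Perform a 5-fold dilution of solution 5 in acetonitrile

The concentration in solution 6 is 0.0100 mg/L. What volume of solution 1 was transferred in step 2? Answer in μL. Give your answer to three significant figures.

20.0 μL

Step 1: 10 μL brought to 20 μL → factor 20/10 = 2
Step 2: v brought to 400 μL → factor = 400 μL/v
Step 3: 150 μL + 1725 μL = 1875 μL total → factor 1875/150 = 12.5
Step 4: 2-fold → factor 2
Step 5: 0.1 mL + 1.9 mL = 2 mL total → factor 2/0.1 = 20
Step 6: 5-fold → factor 5
Product of known-step factors = 5000
Overall factor = 1.00 mg/mL / (0.0100 mg/L) = 1 × 10^5
Step-2 factor = 1 × 10^5 / 5000 = 20
v = 400 μL / 20 = 20.0 μL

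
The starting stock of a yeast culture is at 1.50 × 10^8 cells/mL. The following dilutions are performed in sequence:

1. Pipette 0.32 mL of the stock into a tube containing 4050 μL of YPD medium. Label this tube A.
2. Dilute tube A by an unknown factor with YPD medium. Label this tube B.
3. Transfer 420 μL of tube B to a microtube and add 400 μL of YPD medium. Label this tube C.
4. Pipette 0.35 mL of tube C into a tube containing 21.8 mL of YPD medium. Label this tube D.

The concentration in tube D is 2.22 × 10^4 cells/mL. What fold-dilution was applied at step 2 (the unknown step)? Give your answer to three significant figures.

Step 1: 0.32 mL + 4050 μL = 4.37 mL total → factor 4.37/0.32 = 13.656
Step 2: unknown factor x
Step 3: 420 μL + 400 μL = 820 μL total → factor 820/420 = 1.9524
Step 4: 0.35 mL + 21.8 mL = 22.15 mL total → factor 22.15/0.35 = 63.286
Product of known-step factors = 1687.3
Overall factor = 1.50 × 10^8 cells/mL / (2.22 × 10^4 cells/mL) = 6756.8
x = 6756.8 / 1687.3 = 4.00

4.00-fold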